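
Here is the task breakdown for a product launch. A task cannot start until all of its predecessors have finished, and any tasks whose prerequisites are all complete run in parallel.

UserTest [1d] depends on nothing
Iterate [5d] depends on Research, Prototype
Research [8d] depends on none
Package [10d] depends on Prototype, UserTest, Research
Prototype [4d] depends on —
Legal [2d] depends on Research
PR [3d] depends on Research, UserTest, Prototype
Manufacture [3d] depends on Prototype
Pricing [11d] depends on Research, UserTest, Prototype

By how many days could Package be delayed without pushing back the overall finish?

1

The longest chain is Research→Pricing = 8+11 = 19; overall finish 19 days.
Package finishes as early as 18 and must finish by 19.
So Package can slip 19 − 18 = 1 day.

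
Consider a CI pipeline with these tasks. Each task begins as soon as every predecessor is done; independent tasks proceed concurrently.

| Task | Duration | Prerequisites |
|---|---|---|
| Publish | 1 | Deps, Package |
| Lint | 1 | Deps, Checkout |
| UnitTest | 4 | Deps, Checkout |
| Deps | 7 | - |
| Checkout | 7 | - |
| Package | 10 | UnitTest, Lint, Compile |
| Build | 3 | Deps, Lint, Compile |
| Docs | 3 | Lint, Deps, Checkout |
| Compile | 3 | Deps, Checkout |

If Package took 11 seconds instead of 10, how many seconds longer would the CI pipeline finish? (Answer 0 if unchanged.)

Critical path before the change: Checkout→UnitTest→Package→Publish = 7+4+10+1 = 22 giving 22 seconds.
Package lies on that path, so at 11 seconds the path becomes 23 seconds.
No other chain overtakes it, so the finish is 23 seconds.
Change in finish: 23 − 22 = +1 seconds.

1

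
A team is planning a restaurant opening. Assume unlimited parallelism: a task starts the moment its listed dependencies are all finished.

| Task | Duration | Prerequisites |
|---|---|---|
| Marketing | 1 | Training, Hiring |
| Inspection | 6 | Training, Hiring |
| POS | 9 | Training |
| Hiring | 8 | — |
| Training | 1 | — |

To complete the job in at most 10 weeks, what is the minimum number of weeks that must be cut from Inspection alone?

Current finish: 14 weeks; target: 10.
Inspection is on every critical path, so each week cut from Inspection cuts the finish by one (this holds down to a finish of 10).
Need 14 − 10 = 4 weeks off Inspection → Inspection becomes 2 weeks, finish becomes 10.

4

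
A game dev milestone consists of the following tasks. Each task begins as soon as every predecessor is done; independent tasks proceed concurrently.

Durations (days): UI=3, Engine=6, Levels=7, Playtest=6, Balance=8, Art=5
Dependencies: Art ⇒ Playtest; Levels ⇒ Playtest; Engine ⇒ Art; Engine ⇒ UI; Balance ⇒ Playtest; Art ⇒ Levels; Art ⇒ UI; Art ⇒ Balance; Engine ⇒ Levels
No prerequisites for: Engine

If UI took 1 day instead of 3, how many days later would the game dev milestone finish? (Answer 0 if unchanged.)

0

Actual critical path: Engine→Art→Balance→Playtest = 6+5+8+6 = 25 ⇒ 25 days.
UI is off the critical path — its longest chain is 14 days, giving 11 of slack.
The critical path is still Engine→Art→Balance→Playtest; finish is now 25 days.
Change in finish: 25 − 25 = +0 days.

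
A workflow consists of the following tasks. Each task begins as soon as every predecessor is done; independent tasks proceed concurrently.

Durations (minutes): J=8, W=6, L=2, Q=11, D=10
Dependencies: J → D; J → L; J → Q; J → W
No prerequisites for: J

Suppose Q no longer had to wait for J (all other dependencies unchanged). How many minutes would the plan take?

18

Original critical path: J→Q = 8+11 = 19 ⇒ 19 minutes.
Without J→Q, Q's earliest start moves from 8 to 0.
The longest chain is now J→D = 8+10 = 18, so the plan takes 18 minutes.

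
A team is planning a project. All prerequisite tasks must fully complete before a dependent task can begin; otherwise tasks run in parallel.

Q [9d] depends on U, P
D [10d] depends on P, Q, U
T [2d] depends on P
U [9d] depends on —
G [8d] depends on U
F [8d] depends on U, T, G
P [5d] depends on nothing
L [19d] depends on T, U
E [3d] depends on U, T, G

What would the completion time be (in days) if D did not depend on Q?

28

With the dependency in place, U→Q→D = 9+9+10 = 28 sets the finish at 28 days.
Without Q→D, D's earliest start moves from 18 to 9.
The longest chain is now U→L = 9+19 = 28, so the plan takes 28 days.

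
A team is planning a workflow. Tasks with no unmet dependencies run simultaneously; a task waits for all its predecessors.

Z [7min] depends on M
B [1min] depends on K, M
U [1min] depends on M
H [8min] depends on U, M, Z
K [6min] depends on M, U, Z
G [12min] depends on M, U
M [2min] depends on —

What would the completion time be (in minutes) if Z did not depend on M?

15

Original critical path: M→Z→H = 2+7+8 = 17 ⇒ 17 minutes.
Without M→Z, Z's earliest start moves from 2 to 0.
After: M→U→G = 2+1+12 = 15 → 15 minutes.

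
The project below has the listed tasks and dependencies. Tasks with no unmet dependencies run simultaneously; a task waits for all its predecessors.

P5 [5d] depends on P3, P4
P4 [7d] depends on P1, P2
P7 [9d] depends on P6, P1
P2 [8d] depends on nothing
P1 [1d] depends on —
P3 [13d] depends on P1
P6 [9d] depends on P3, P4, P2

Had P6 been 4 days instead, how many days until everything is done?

As given, the longest chain is P2→P4→P6→P7 = 8+7+9+9 = 33, so the finish is 33 days.
Since P6 is critical, the -5 change carries straight to that chain (now 28 days).
The critical path is still P2→P4→P6→P7; finish is now 28 days.

28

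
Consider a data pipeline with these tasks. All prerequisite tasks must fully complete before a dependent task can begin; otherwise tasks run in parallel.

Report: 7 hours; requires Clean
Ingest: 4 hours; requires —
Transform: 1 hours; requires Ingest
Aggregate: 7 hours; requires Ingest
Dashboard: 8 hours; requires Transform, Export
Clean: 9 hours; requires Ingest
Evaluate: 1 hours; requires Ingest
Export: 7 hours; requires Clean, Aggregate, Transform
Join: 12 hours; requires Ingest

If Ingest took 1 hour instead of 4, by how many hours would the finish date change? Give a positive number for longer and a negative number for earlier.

Critical path before the change: Ingest→Clean→Export→Dashboard = 4+9+7+8 = 28 giving 28 hours.
Ingest lies on that path, so at 1 hour the path becomes 25 hours.
That remains the longest chain; total 25 hours.
Change in finish: 25 − 28 = -3 hours.

-3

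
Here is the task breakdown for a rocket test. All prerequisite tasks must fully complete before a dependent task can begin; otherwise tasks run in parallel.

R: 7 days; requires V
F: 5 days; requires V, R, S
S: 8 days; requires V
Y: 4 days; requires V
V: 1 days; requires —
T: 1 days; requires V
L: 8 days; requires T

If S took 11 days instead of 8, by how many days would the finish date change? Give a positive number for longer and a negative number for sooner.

As given, the longest chain is V→S→F = 1+8+5 = 14, so the finish is 14 days.
Since S is critical, the +3 change carries straight to that chain (now 17 days).
That remains the longest chain; total 17 days.
Change in finish: 17 − 14 = +3 days.

3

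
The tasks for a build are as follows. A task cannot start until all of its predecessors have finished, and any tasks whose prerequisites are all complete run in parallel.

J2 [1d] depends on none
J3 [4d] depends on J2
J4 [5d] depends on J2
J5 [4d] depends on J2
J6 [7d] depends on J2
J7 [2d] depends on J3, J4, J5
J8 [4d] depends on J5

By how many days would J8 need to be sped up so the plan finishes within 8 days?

Current finish: 9 days; target: 8.
J8 is on every critical path, so each day cut from J8 cuts the finish by one (this holds down to a finish of 8).
Need 9 − 8 = 1 day off J8 → J8 becomes 3 days, finish becomes 8.

1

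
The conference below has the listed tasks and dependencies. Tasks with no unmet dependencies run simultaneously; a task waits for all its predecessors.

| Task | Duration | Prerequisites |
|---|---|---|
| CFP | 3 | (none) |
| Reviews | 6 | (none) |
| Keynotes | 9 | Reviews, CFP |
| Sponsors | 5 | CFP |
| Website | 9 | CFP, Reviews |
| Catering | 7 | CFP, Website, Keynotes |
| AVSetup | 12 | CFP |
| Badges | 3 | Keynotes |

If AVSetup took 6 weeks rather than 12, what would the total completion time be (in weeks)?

22

The binding path is Reviews→Keynotes→Catering = 6+9+7 = 22; finish at 22 weeks.
AVSetup is off the critical path — its longest chain is 15 weeks, giving 7 of slack.
The critical path is still Reviews→Keynotes→Catering; finish is now 22 weeks.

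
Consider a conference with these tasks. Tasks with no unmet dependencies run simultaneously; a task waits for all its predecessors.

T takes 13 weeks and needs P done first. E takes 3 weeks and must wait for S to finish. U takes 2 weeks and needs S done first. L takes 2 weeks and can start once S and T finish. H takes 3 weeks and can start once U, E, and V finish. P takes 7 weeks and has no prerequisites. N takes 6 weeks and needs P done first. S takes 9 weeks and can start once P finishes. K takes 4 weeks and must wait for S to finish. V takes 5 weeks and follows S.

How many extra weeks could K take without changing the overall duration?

4

P→S→V→H = 7+9+5+3 = 24 sets the makespan at 24 weeks.
Longest path through K: 20 weeks (earliest finish 20, latest finish 24).
So K can slip 24 − 20 = 4 weeks.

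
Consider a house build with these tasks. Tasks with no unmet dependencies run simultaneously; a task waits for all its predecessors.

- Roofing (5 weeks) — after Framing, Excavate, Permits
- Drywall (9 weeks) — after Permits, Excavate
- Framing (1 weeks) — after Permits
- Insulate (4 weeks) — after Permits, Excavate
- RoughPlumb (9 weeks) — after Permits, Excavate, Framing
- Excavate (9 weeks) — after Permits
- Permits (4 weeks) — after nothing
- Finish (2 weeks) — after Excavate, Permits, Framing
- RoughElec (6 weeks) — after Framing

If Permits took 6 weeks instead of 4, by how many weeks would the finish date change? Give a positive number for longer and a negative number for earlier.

2

As given, the longest chain is Permits→Excavate→RoughPlumb = 4+9+9 = 22, so the finish is 22 weeks.
Permits is on the critical path; changing it to 6 makes that path 24 weeks.
No other chain overtakes it, so the finish is 24 weeks.
Change in finish: 24 − 22 = +2 weeks.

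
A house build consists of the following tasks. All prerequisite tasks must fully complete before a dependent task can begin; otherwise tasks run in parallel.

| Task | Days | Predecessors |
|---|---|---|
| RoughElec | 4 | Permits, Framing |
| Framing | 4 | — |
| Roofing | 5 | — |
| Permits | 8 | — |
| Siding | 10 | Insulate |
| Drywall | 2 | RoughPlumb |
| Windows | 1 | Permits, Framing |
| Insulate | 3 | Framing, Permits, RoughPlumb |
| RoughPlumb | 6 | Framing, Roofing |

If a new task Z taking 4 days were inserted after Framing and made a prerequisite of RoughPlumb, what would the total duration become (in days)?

Originally the job takes 24 days.
With Z inserted, RoughPlumb now waits for max(Framing, Roofing, Z).
New critical path: Framing→Z→RoughPlumb→Insulate→Siding = 4+4+6+3+10 = 27 ⇒ 27 days.

27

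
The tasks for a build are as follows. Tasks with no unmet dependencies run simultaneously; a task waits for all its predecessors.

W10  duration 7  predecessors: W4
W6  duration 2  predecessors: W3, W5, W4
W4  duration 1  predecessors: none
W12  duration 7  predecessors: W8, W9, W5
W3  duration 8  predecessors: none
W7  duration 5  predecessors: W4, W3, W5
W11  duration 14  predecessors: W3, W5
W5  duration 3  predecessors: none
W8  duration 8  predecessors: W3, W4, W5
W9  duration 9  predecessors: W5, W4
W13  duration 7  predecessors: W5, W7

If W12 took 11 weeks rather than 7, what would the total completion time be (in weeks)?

Critical path before the change: W3→W8→W12 = 8+8+7 = 23 giving 23 weeks.
Since W12 is critical, the +4 change carries straight to that chain (now 27 weeks).
The critical path is still W3→W8→W12; finish is now 27 weeks.

27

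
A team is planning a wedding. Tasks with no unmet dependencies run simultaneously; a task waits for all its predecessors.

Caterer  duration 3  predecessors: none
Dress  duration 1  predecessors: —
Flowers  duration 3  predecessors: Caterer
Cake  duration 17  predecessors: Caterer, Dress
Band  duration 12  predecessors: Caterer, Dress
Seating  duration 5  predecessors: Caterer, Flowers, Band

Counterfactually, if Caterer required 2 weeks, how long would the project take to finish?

Baseline: Caterer→Cake = 3+17 = 20 → 20 weeks.
Caterer is on the critical path; changing it to 2 makes that path 19 weeks.
That remains the longest chain; total 19 weeks.

19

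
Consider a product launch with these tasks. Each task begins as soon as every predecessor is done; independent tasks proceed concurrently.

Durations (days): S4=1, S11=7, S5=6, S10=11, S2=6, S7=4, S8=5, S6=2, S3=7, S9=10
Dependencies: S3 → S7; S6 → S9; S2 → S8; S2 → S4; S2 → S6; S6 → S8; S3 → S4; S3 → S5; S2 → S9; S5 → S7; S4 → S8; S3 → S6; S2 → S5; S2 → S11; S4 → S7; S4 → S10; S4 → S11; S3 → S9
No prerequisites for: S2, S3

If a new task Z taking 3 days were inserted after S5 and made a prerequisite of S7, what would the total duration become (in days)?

Originally the job takes 19 days.
With Z inserted, S7 now waits for max(S4, S5, S3, Z).
New critical path: S3→S5→Z→S7 = 7+6+3+4 = 20 ⇒ 20 days.

20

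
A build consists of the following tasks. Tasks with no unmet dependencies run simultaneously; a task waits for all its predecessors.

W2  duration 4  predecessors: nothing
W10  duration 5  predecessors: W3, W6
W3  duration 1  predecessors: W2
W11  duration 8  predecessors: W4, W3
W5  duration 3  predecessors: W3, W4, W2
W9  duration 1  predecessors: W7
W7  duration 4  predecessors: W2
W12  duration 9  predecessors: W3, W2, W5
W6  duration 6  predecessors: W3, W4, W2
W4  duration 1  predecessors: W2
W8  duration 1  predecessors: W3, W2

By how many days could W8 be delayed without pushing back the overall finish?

The longest chain is W2→W3→W5→W12 = 4+1+3+9 = 17; overall finish 17 days.
W8 finishes as early as 6 and must finish by 17.
So W8 can slip 17 − 6 = 11 days.

11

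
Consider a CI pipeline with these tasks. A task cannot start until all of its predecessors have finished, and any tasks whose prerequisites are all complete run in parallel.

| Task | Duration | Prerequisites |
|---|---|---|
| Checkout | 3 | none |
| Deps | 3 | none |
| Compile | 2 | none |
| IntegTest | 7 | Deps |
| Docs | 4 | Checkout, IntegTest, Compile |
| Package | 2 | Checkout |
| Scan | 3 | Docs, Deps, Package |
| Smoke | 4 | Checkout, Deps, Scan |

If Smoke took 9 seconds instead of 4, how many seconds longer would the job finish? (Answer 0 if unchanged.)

5

Critical path before the change: Deps→IntegTest→Docs→Scan→Smoke = 3+7+4+3+4 = 21 giving 21 seconds.
Smoke lies on that path, so at 9 seconds the path becomes 26 seconds.
That remains the longest chain; total 26 seconds.
Change in finish: 26 − 21 = +5 seconds.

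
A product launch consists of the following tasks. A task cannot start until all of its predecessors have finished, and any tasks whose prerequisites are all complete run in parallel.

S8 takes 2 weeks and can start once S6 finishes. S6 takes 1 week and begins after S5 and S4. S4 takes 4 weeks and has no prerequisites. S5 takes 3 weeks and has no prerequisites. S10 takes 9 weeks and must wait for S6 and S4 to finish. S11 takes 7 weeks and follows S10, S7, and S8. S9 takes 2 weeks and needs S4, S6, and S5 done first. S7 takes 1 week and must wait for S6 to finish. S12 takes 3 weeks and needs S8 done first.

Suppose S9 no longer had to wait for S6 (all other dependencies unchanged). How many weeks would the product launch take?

Before: longest chain S4→S6→S10→S11 = 4+1+9+7 = 21, finish 21.
Without S6→S9, S9's earliest start moves from 5 to 4.
After: S4→S6→S10→S11 = 4+1+9+7 = 21 → 21 weeks.

21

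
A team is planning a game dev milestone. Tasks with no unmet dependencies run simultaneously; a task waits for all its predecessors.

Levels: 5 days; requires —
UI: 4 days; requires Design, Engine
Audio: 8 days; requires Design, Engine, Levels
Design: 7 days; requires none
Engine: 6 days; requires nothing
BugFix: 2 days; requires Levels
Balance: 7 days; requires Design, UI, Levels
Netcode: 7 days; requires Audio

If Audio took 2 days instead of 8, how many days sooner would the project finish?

Critical path before the change: Design→Audio→Netcode = 7+8+7 = 22 giving 22 days.
Audio lies on that path, so at 2 days the path becomes 16 days.
The binding chain switches to Design→UI→Balance = 7+4+7 = 18; finish 18 days.
Change in finish: 18 − 22 = -4 days.

4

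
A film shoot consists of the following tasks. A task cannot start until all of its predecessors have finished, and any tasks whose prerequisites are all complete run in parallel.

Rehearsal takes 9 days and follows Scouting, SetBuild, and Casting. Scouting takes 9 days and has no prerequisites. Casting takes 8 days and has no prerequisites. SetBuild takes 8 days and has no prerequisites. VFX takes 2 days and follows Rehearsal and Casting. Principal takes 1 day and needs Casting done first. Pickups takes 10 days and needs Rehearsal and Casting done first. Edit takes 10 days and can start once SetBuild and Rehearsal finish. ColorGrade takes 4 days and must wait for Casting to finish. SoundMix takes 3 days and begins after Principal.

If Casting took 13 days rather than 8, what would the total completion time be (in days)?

32

Actual critical path: Scouting→Rehearsal→Pickups = 9+9+10 = 28 ⇒ 28 days.
The longest path through Casting is only 27 days, so Casting has float 1.
The binding chain switches to Casting→Rehearsal→Pickups = 13+9+10 = 32; finish 32 days.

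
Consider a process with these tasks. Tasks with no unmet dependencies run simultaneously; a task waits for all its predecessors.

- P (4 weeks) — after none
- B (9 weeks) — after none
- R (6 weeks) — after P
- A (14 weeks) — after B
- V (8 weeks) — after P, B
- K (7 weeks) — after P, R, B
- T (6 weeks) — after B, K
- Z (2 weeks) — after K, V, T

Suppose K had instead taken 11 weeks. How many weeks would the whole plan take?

29

Baseline: P→R→K→T→Z = 4+6+7+6+2 = 25 → 25 weeks.
K is on the critical path; changing it to 11 makes that path 29 weeks.
No other chain overtakes it, so the finish is 29 weeks.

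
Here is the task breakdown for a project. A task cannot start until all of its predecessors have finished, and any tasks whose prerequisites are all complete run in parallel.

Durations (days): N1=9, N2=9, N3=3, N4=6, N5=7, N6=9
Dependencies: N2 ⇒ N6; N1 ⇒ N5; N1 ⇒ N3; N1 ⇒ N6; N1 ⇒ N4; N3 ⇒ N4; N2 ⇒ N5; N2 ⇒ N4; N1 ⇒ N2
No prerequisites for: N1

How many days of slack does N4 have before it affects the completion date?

N1→N2→N6 = 9+9+9 = 27 sets the makespan at 27 days.
The longest chain containing N4 totals 24 days.
Slack of N4 = 21 − 18 = 3 days.

3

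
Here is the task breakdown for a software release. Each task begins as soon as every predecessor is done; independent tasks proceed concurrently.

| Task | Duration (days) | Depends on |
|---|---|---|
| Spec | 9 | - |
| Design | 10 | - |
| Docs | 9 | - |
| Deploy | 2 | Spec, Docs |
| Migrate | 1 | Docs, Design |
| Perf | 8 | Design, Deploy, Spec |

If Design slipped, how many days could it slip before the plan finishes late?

The longest chain is Spec→Deploy→Perf = 9+2+8 = 19; overall finish 19 days.
Design finishes as early as 10 and must finish by 11.
So Design can slip 11 − 10 = 1 day.

1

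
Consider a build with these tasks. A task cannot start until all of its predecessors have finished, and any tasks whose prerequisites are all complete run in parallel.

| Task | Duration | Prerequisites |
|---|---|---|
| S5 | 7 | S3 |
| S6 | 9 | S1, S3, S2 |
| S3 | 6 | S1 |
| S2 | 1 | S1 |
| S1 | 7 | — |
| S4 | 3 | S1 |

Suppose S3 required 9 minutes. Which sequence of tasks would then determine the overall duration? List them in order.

Critical path before the change: S1→S3→S6 = 7+6+9 = 22 giving 22 minutes.
Since S3 is critical, the +3 change carries straight to that chain (now 25 minutes).
The critical path is still S1→S3→S6; finish is now 25 minutes.

S1, S3, S6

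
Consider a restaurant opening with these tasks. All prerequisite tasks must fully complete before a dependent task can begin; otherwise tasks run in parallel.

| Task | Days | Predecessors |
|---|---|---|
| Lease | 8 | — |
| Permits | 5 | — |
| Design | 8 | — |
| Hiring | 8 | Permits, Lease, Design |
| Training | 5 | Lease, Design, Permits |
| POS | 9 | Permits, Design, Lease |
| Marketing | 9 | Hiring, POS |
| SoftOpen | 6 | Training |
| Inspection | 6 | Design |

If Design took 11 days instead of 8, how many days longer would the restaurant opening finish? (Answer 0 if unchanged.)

Actual critical path: Design→POS→Marketing = 8+9+9 = 26 ⇒ 26 days.
Design lies on that path, so at 11 days the path becomes 29 days.
That remains the longest chain; total 29 days.
Change in finish: 29 − 26 = +3 days.

3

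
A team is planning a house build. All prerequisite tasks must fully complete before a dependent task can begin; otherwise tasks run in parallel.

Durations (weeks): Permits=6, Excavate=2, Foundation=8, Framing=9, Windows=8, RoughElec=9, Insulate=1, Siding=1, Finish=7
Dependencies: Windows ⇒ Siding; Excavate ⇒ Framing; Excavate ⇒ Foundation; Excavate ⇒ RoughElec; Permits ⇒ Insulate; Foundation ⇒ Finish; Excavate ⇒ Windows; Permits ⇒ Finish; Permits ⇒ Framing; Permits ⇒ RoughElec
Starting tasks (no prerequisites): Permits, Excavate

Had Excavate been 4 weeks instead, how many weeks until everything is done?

The binding path is Excavate→Foundation→Finish = 2+8+7 = 17; finish at 17 weeks.
Excavate is on the critical path; changing it to 4 makes that path 19 weeks.
The critical path is still Excavate→Foundation→Finish; finish is now 19 weeks.

19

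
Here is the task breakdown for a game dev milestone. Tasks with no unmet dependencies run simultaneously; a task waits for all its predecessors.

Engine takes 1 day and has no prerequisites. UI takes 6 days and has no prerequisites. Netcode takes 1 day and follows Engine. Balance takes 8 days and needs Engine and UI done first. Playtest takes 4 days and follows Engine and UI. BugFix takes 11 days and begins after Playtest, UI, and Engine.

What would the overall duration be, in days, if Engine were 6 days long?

21

Actual critical path: UI→Playtest→BugFix = 6+4+11 = 21 ⇒ 21 days.
Engine is off the critical path — its longest chain is 16 days, giving 5 of slack.
The binding chain switches to Engine→Playtest→BugFix = 6+4+11 = 21; finish 21 days.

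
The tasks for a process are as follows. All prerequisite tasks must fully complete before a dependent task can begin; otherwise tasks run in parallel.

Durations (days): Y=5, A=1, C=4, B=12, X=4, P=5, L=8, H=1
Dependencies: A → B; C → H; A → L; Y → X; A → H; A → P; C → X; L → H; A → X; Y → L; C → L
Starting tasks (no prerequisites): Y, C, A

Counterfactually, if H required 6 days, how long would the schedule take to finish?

Baseline: Y→L→H = 5+8+1 = 14 → 14 days.
Since H is critical, the +5 change carries straight to that chain (now 19 days).
That remains the longest chain; total 19 days.

19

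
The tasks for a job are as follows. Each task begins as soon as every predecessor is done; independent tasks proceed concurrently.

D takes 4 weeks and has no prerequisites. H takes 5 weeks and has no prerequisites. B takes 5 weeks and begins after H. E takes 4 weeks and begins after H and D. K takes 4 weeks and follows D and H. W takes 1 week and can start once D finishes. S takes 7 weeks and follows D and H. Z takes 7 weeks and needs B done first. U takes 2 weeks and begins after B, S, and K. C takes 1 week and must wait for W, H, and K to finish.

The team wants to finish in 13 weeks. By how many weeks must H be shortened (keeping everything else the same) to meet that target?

4

Current finish: 17 weeks; target: 13.
H is on every critical path, so each week cut from H cuts the finish by one (this holds down to a finish of 13).
Need 17 − 13 = 4 weeks off H → H becomes 1 week, finish becomes 13.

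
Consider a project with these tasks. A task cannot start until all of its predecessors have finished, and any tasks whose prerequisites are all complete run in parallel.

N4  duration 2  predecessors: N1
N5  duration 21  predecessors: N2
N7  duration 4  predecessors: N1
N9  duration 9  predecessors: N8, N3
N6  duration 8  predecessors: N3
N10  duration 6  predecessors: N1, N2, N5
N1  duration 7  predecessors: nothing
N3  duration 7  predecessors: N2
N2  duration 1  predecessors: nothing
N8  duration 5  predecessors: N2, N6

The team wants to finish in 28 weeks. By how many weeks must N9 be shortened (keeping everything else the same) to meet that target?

Current finish: 30 weeks; target: 28.
N9 is on every critical path, so each week cut from N9 cuts the finish by one (this holds down to a finish of 28).
Need 30 − 28 = 2 weeks off N9 → N9 becomes 7 weeks, finish becomes 28.

2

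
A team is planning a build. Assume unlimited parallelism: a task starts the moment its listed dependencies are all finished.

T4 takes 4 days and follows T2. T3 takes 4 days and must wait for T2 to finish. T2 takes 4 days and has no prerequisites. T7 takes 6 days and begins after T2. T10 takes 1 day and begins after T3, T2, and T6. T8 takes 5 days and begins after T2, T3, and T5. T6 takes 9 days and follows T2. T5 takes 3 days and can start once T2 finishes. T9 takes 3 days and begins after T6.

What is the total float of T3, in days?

T2→T6→T9 = 4+9+3 = 16 sets the makespan at 16 days.
T3 finishes as early as 8 and must finish by 11.
Slack of T3 = 7 − 4 = 3 days.

3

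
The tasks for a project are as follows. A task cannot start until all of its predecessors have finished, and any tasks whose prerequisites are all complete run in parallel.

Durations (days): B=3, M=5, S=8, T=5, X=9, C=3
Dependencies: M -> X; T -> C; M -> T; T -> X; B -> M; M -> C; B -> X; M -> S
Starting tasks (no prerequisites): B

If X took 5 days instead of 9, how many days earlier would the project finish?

Critical path before the change: B→M→T→X = 3+5+5+9 = 22 giving 22 days.
X is on the critical path; changing it to 5 makes that path 18 days.
The critical path is still B→M→T→X; finish is now 18 days.
Change in finish: 18 − 22 = -4 days.

4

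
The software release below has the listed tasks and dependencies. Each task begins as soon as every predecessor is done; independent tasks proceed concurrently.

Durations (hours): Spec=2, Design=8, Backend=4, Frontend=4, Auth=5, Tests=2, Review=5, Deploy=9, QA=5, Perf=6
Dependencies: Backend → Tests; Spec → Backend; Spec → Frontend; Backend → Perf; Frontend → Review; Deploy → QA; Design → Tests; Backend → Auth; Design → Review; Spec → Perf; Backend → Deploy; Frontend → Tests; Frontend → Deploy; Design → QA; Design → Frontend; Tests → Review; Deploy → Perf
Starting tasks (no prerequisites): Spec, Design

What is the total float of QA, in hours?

1

The longest chain is Design→Frontend→Deploy→Perf = 8+4+9+6 = 27; overall finish 27 hours.
QA finishes as early as 26 and must finish by 27.
Float = 27 − 26 = 1.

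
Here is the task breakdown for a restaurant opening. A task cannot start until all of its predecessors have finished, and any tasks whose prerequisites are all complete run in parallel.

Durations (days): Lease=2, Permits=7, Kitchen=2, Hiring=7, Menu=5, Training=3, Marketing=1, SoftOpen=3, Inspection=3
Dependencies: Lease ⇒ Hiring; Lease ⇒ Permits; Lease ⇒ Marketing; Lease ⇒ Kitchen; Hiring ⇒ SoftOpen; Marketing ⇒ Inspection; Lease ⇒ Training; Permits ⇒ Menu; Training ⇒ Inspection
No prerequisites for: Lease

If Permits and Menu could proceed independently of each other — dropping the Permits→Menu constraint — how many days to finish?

12

Original critical path: Lease→Permits→Menu = 2+7+5 = 14 ⇒ 14 days.
Without Permits→Menu, Menu's earliest start moves from 9 to 0.
The longest chain is now Lease→Hiring→SoftOpen = 2+7+3 = 12, so the schedule takes 12 days.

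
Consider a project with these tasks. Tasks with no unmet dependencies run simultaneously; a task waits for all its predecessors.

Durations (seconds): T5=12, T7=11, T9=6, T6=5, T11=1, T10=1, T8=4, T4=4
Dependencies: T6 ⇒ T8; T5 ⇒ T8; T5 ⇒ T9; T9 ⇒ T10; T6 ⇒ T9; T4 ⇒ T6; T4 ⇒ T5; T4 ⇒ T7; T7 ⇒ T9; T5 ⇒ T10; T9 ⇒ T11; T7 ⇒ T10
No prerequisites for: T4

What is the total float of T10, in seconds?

0

T4→T5→T9→T10 = 4+12+6+1 = 23 sets the makespan at 23 seconds.
T10 finishes as early as 23 and must finish by 23.
Float = 23 − 23 = 0.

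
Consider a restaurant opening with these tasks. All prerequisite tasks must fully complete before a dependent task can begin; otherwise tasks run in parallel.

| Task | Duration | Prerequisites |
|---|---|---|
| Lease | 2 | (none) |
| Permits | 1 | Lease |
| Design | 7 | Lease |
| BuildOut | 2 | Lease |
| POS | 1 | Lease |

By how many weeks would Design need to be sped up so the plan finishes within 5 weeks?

4

Current finish: 9 weeks; target: 5.
Design is on every critical path, so each week cut from Design cuts the finish by one (this holds down to a finish of 4).
Need 9 − 5 = 4 weeks off Design → Design becomes 3 weeks, finish becomes 5.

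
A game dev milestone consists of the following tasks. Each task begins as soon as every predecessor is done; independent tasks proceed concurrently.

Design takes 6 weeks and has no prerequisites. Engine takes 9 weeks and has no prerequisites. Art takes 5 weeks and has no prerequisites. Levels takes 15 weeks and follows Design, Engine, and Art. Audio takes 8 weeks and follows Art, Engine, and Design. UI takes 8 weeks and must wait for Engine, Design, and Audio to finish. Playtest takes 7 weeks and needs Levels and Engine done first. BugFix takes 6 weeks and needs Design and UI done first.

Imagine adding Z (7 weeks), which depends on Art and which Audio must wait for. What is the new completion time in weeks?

34

Originally the job takes 31 weeks.
With Z inserted, Audio now waits for max(Art, Engine, Design, Z).
New critical path: Art→Z→Audio→UI→BugFix = 5+7+8+8+6 = 34 ⇒ 34 weeks.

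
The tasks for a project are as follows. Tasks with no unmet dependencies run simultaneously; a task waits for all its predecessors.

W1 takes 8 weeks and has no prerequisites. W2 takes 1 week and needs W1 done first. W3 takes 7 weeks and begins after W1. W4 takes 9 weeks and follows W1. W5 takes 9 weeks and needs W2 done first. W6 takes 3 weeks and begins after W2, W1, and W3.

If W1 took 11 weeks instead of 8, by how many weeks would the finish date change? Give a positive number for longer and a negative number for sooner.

The binding path is W1→W2→W5 = 8+1+9 = 18; finish at 18 weeks.
Since W1 is critical, the +3 change carries straight to that chain (now 21 weeks).
No other chain overtakes it, so the finish is 21 weeks.
Change in finish: 21 − 18 = +3 weeks.

3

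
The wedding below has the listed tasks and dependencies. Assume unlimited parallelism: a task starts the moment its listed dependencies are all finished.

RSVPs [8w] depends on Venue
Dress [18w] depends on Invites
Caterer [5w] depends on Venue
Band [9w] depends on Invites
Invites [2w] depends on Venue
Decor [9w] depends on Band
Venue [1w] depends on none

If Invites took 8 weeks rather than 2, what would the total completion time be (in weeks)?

27

Actual critical path: Venue→Invites→Dress = 1+2+18 = 21 ⇒ 21 weeks.
Invites lies on that path, so at 8 weeks the path becomes 27 weeks.
No other chain overtakes it, so the finish is 27 weeks.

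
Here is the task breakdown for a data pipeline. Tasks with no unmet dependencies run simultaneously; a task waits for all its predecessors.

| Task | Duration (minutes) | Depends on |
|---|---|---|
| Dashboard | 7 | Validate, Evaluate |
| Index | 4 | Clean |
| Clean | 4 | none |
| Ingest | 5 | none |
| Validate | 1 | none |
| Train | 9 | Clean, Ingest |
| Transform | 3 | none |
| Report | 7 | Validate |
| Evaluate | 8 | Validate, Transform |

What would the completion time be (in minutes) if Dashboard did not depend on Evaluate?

14

Original critical path: Transform→Evaluate→Dashboard = 3+8+7 = 18 ⇒ 18 minutes.
Without Evaluate→Dashboard, Dashboard's earliest start moves from 11 to 1.
The longest chain is now Ingest→Train = 5+9 = 14, so the job takes 14 minutes.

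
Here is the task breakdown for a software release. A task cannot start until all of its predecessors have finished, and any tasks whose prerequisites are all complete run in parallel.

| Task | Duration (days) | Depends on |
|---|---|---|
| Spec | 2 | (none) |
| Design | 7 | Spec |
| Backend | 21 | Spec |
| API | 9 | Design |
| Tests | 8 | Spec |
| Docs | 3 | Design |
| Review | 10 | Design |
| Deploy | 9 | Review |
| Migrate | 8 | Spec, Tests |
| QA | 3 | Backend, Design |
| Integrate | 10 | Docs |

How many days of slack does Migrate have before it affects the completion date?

Critical path: Spec→Design→Review→Deploy = 2+7+10+9 = 28, so the finish is 28 days.
Longest path through Migrate: 18 days (earliest finish 18, latest finish 28).
Float = 28 − 18 = 10.

10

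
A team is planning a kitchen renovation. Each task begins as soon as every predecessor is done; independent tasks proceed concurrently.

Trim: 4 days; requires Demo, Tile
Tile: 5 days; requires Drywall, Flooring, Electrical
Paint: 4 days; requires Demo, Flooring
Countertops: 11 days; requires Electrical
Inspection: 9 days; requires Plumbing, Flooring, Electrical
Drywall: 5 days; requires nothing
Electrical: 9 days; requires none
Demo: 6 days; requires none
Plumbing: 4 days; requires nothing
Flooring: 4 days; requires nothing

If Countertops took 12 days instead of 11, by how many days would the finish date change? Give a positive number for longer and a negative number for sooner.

1

Critical path before the change: Electrical→Countertops = 9+11 = 20 giving 20 days.
Countertops is on the critical path; changing it to 12 makes that path 21 days.
That remains the longest chain; total 21 days.
Change in finish: 21 − 20 = +1 days.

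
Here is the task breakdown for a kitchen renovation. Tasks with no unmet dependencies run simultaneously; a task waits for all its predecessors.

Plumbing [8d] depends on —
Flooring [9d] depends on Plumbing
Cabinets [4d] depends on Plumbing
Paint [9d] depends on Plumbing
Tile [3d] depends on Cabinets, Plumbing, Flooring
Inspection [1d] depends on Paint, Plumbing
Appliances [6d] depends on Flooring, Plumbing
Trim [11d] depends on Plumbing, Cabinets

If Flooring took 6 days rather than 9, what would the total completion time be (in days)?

As given, the longest chain is Plumbing→Flooring→Appliances = 8+9+6 = 23, so the finish is 23 days.
Flooring lies on that path, so at 6 days the path becomes 20 days.
New critical path: Plumbing→Cabinets→Trim = 8+4+11 = 23 ⇒ 23 days.

23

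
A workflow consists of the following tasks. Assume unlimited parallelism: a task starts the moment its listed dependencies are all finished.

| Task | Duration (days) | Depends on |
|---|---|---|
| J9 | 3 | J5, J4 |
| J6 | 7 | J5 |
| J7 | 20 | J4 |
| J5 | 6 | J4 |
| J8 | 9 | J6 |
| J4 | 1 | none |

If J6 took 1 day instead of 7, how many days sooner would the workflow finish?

2

Critical path before the change: J4→J5→J6→J8 = 1+6+7+9 = 23 giving 23 days.
J6 is on the critical path; changing it to 1 makes that path 17 days.
The binding chain switches to J4→J7 = 1+20 = 21; finish 21 days.
Change in finish: 21 − 23 = -2 days.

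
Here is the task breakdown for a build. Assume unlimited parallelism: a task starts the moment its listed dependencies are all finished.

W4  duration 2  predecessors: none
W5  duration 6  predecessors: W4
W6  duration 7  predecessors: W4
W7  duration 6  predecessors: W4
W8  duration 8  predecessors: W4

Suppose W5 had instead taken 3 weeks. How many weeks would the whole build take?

10

As given, the longest chain is W4→W8 = 2+8 = 10, so the finish is 10 weeks.
W5 is off the critical path — its longest chain is 8 weeks, giving 2 of slack.
No other chain overtakes it, so the finish is 10 weeks.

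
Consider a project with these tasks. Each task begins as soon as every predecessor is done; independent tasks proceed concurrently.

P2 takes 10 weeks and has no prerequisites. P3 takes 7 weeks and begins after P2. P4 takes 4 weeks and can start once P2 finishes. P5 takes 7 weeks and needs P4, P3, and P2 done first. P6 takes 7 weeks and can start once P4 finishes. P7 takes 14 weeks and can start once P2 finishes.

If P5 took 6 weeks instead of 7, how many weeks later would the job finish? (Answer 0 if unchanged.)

Baseline: P2→P3→P5 = 10+7+7 = 24 → 24 weeks.
P5 is on the critical path; changing it to 6 makes that path 23 weeks.
The binding chain switches to P2→P7 = 10+14 = 24; finish 24 weeks.
Change in finish: 24 − 24 = +0 weeks.

0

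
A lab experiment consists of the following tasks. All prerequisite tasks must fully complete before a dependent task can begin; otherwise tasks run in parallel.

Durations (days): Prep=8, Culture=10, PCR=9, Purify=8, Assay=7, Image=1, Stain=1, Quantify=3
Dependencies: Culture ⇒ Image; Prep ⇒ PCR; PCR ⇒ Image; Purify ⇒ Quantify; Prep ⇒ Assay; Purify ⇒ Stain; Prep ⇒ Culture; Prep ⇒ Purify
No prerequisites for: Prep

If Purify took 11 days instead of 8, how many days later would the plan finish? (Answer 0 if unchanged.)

3

The binding path is Prep→Purify→Quantify = 8+8+3 = 19; finish at 19 days.
Purify is on the critical path; changing it to 11 makes that path 22 days.
No other chain overtakes it, so the finish is 22 days.
Change in finish: 22 − 19 = +3 days.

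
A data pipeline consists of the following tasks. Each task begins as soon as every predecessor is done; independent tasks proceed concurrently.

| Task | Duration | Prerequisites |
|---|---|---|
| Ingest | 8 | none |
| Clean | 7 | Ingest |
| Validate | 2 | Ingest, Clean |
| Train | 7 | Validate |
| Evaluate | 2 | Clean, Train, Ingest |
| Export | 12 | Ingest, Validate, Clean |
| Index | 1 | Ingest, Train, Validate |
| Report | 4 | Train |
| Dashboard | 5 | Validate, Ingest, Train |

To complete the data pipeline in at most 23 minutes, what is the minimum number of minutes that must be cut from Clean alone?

Current finish: 29 minutes; target: 23.
Clean is on every critical path, so each minute cut from Clean cuts the finish by one (this holds down to a finish of 23).
Need 29 − 23 = 6 minutes off Clean → Clean becomes 1 minute, finish becomes 23.

6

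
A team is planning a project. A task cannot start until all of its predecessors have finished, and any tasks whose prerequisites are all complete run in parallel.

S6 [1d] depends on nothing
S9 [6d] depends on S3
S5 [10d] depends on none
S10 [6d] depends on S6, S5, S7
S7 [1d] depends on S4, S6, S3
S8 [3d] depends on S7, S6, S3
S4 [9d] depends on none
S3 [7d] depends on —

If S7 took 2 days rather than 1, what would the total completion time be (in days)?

17

Critical path before the change: S4→S7→S10 = 9+1+6 = 16 giving 16 days.
S7 lies on that path, so at 2 days the path becomes 17 days.
The critical path is still S4→S7→S10; finish is now 17 days.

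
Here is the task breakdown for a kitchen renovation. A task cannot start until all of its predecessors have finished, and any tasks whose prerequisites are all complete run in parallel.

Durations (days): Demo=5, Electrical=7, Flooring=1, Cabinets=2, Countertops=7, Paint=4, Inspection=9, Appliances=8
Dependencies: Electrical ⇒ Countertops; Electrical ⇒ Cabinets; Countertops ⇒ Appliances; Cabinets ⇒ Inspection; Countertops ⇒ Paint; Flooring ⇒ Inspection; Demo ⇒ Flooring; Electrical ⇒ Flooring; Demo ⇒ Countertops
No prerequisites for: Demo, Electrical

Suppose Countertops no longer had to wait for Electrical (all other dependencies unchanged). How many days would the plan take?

Original critical path: Electrical→Countertops→Appliances = 7+7+8 = 22 ⇒ 22 days.
Without Electrical→Countertops, Countertops's earliest start moves from 7 to 5.
The longest chain is now Demo→Countertops→Appliances = 5+7+8 = 20, so the plan takes 20 days.

20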